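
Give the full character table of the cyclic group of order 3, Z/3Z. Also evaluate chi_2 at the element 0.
Character table of Z/3Z (irreps indexed chi_0,...,chi_2 with chi_k(m) = zeta_3^(k*m), zeta_3 = exp(2*pi*i/3)):
  irrep \ class  {0} (size 1)  {1} (size 1)    {2} (size 1)  
  chi_0          1             1               1             
  chi_1          1             exp(2*I*pi/3)   exp(-2*I*pi/3)
  chi_2          1             exp(-2*I*pi/3)  exp(2*I*pi/3) 

Spot check: chi_2(0) = zeta_3^(2*0) = zeta_3^0 = 1.

Solution. Z/3Z is abelian, so all 3 irreducible complex representations are 1-dimensional. They are given by chi_k(m) = zeta_3^(k*m) for k = 0,...,2. Row orthogonality: sum_m chi_k(m) conj(chi_l(m)) = 3 * [k = l].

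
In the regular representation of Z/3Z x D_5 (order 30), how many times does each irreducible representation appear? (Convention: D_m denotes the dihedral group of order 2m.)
Each irreducible V_i of dimension d_i appears with multiplicity d_i, i.e. rho_reg = (direct sum over all irreducibles V_i) d_i V_i. The irreducible dimensions for Z/3Z x D_5 are 1, 1, 1, 1, 1, 1, 2, 2, 2, 2, 2, 2: 6 irreducibles of dimension 1, each with multiplicity 1; 6 irreducibles of dimension 2, each with multiplicity 2. Total dimension 6*1*1 + 6*2*2 = 30 = |G|.

General theorem: in the regular representation of a finite group G, each irreducible appears with multiplicity equal to its dimension. Check: dim(rho_reg) = sum d_i^2 = 1 + 1 + 1 + 1 + 1 + 1 + 4 + 4 + 4 + 4 + 4 + 4 = 30 = |G|.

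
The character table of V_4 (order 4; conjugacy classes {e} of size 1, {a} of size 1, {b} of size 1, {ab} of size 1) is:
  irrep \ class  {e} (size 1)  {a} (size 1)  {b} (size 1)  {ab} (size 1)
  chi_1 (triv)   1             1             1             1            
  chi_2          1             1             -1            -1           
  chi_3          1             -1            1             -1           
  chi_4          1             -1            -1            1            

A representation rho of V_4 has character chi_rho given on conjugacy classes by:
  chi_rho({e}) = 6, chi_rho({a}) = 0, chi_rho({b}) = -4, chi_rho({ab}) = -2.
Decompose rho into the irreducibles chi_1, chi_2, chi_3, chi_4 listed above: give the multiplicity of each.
Multiplicities: chi_1: 0, chi_2: 3, chi_3: 1, chi_4: 2.

Argument: Use <chi_rho, chi> = (1/|G|) sum_C |C| * chi_rho(C) * conj(chi(C)) with |G| = 4 for each irreducible chi in the table:
  <chi_rho, chi_1> = (1/4)[1*(6)*conj(1) + 1*(0)*conj(1) + 1*(-4)*conj(1) + 1*(-2)*conj(1)]
      = (1/4)[(6) + (0) + (-4) + (-2)] = 0/4 = 0
  <chi_rho, chi_2> = (1/4)[1*(6)*conj(1) + 1*(0)*conj(1) + 1*(-4)*conj(-1) + 1*(-2)*conj(-1)]
      = (1/4)[(6) + (0) + (4) + (2)] = 12/4 = 3
  <chi_rho, chi_3> = (1/4)[1*(6)*conj(1) + 1*(0)*conj(-1) + 1*(-4)*conj(1) + 1*(-2)*conj(-1)]
      = (1/4)[(6) + (0) + (-4) + (2)] = 4/4 = 1
  <chi_rho, chi_4> = (1/4)[1*(6)*conj(1) + 1*(0)*conj(-1) + 1*(-4)*conj(-1) + 1*(-2)*conj(1)]
      = (1/4)[(6) + (0) + (4) + (-2)] = 8/4 = 2
Dimension check: dim(rho) = sum (mult * dim) = 0*1 + 3*1 + 1*1 + 2*1 = 6 = chi_rho(e) = 6.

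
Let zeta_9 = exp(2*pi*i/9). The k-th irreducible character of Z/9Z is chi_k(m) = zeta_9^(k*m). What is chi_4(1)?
chi_4(1) = zeta_9^4 = exp(8*I*pi/9)

Proof sketch: chi_4(1) = zeta_9^(4*1) = zeta_9^4. Since zeta_9^9 = 1, this equals zeta_9^4 = exp(2*pi*i*4/9) = exp(8*I*pi/9).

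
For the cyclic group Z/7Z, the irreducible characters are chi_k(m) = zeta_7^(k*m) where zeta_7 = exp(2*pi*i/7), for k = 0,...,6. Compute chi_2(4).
chi_2(4) = zeta_7^8 = exp(2*I*pi/7)

Why: chi_2(4) = zeta_7^(2*4) = zeta_7^8. Since zeta_7^7 = 1, this equals zeta_7^1 = exp(2*pi*i*1/7) = exp(2*I*pi/7).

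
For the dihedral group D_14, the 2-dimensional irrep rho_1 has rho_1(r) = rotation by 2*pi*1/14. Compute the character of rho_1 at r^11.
chi_{rho_1}(r^11) = 2*cos(2*pi*1*11/14) = 2*cos(3*pi/7)

Solution. rho_1(r^11) is rotation by angle 2*pi*1*11/14, whose trace is 2*cos(2*pi*1*11/14) = 2*cos(3*pi/7).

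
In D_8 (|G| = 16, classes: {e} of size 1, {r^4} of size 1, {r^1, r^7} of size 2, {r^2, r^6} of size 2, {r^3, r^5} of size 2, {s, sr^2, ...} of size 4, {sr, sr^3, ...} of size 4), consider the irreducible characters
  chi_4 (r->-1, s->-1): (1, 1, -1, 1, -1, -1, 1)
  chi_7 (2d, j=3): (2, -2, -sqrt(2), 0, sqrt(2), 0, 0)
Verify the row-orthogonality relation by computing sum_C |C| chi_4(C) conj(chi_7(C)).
Sum = 0; so <chi_4, chi_7> = 0 (distinct irreducibles are orthogonal).

Solution. Compute term by term over conjugacy classes (|C| * chi_4(C) * conj(chi_7(C))):
  1*(1)*conj(2) + 1*(1)*conj(-2) + 2*(-1)*conj(-sqrt(2)) + 2*(1)*conj(0) + 2*(-1)*conj(sqrt(2)) + 4*(-1)*conj(0) + 4*(1)*conj(0)
  = (2) + (-2) + (2*sqrt(2)) + (0) + (-2*sqrt(2)) + (0) + (0)
  = 0.
Dividing by |G| = 16 gives 0/16 = 0, matching the row-orthogonality relation <chi_4, chi_7> = [chi_4 = chi_7].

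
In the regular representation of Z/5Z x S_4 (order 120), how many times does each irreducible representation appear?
Each irreducible V_i of dimension d_i appears with multiplicity d_i, i.e. rho_reg = (direct sum over all irreducibles V_i) d_i V_i. The irreducible dimensions for Z/5Z x S_4 are 1, 1, 1, 1, 1, 1, 1, 1, 1, 1, 2, 2, 2, 2, 2, 3, 3, 3, 3, 3, 3, 3, 3, 3, 3: 10 irreducibles of dimension 1, each with multiplicity 1; 5 irreducibles of dimension 2, each with multiplicity 2; 10 irreducibles of dimension 3, each with multiplicity 3. Total dimension 10*1*1 + 5*2*2 + 10*3*3 = 120 = |G|.

Why: General theorem: in the regular representation of a finite group G, each irreducible appears with multiplicity equal to its dimension. Check: dim(rho_reg) = sum d_i^2 = 1 + 1 + 1 + 1 + 1 + 1 + 1 + 1 + 1 + 1 + 4 + 4 + 4 + 4 + 4 + 9 + 9 + 9 + 9 + 9 + 9 + 9 + 9 + 9 + 9 = 120 = |G|.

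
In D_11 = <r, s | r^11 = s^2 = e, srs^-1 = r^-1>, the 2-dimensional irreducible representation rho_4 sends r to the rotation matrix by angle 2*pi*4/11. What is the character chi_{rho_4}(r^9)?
chi_{rho_4}(r^9) = 2*cos(2*pi*4*9/11) = -2*cos(5*pi/11)

Justification: rho_4(r^9) is rotation by angle 2*pi*4*9/11, whose trace is 2*cos(2*pi*4*9/11) = -2*cos(5*pi/11).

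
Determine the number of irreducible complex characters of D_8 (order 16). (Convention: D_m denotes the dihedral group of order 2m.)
7

The number of irreducible complex representations of a finite group equals its number of conjugacy classes. D_8 has 7 conjugacy classes (n/2 + 3 for n even), so D_8 (order 16) has exactly 7 irreducible complex representations.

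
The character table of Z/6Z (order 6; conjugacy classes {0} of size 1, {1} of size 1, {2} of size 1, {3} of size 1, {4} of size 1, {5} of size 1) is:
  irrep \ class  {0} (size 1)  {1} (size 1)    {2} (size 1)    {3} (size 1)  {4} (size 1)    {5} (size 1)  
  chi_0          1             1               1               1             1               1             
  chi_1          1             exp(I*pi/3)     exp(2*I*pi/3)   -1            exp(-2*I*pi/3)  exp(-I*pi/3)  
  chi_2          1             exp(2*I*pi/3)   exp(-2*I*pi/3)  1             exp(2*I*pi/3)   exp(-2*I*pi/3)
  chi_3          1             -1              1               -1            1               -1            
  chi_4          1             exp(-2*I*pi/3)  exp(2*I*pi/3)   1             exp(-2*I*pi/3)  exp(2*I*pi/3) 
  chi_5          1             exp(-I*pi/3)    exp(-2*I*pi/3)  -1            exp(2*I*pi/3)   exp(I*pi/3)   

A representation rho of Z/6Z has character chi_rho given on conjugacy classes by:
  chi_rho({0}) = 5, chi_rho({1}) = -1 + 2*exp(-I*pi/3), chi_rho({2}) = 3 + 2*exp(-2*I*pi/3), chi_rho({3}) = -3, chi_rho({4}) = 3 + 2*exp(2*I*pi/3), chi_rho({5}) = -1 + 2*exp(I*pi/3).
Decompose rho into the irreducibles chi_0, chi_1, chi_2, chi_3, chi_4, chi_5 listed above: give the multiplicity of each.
Multiplicities: chi_0: 1, chi_1: 0, chi_2: 0, chi_3: 2, chi_4: 0, chi_5: 2.

Reasoning: Use <chi_rho, chi> = (1/|G|) sum_C |C| * chi_rho(C) * conj(chi(C)) with |G| = 6 for each irreducible chi in the table:
  <chi_rho, chi_0> = (1/6)[1*(5)*conj(1) + 1*(-1 + 2*exp(-I*pi/3))*conj(1) + 1*(3 + 2*exp(-2*I*pi/3))*conj(1) + 1*(-3)*conj(1) + 1*(3 + 2*exp(2*I*pi/3))*conj(1) + 1*(-1 + 2*exp(I*pi/3))*conj(1)]
      = (1/6)[(5) + (-1 + 2*exp(-I*pi/3)) + (3 + 2*exp(-2*I*pi/3)) + (-3) + (3 + 2*exp(2*I*pi/3)) + (-1 + 2*exp(I*pi/3))] = 6/6 = 1
  <chi_rho, chi_1> = (1/6)[1*(5)*conj(1) + 1*(-1 + 2*exp(-I*pi/3))*conj(exp(I*pi/3)) + 1*(3 + 2*exp(-2*I*pi/3))*conj(exp(2*I*pi/3)) + 1*(-3)*conj(-1) + 1*(3 + 2*exp(2*I*pi/3))*conj(exp(-2*I*pi/3)) + 1*(-1 + 2*exp(I*pi/3))*conj(exp(-I*pi/3))]
      = (1/6)[(5) + (2*exp(-2*I*pi/3) - exp(-I*pi/3)) + (3*exp(-2*I*pi/3) + 2*exp(2*I*pi/3)) + (3) + (2*exp(-2*I*pi/3) + 3*exp(2*I*pi/3)) + (-exp(I*pi/3) + 2*exp(2*I*pi/3))] = 0/6 = 0
  <chi_rho, chi_2> = (1/6)[1*(5)*conj(1) + 1*(-1 + 2*exp(-I*pi/3))*conj(exp(2*I*pi/3)) + 1*(3 + 2*exp(-2*I*pi/3))*conj(exp(-2*I*pi/3)) + 1*(-3)*conj(1) + 1*(3 + 2*exp(2*I*pi/3))*conj(exp(2*I*pi/3)) + 1*(-1 + 2*exp(I*pi/3))*conj(exp(-2*I*pi/3))]
      = (1/6)[(5) + (-2 - exp(-2*I*pi/3)) + (2 + 3*exp(2*I*pi/3)) + (-3) + (2 + 3*exp(-2*I*pi/3)) + (-2 - exp(2*I*pi/3))] = 0/6 = 0
  <chi_rho, chi_3> = (1/6)[1*(5)*conj(1) + 1*(-1 + 2*exp(-I*pi/3))*conj(-1) + 1*(3 + 2*exp(-2*I*pi/3))*conj(1) + 1*(-3)*conj(-1) + 1*(3 + 2*exp(2*I*pi/3))*conj(1) + 1*(-1 + 2*exp(I*pi/3))*conj(-1)]
      = (1/6)[(5) + (1 - 2*exp(-I*pi/3)) + (3 + 2*exp(-2*I*pi/3)) + (3) + (3 + 2*exp(2*I*pi/3)) + (1 - 2*exp(I*pi/3))] = 12/6 = 2
  <chi_rho, chi_4> = (1/6)[1*(5)*conj(1) + 1*(-1 + 2*exp(-I*pi/3))*conj(exp(-2*I*pi/3)) + 1*(3 + 2*exp(-2*I*pi/3))*conj(exp(2*I*pi/3)) + 1*(-3)*conj(1) + 1*(3 + 2*exp(2*I*pi/3))*conj(exp(-2*I*pi/3)) + 1*(-1 + 2*exp(I*pi/3))*conj(exp(2*I*pi/3))]
      = (1/6)[(5) + (-exp(2*I*pi/3) + 2*exp(I*pi/3)) + (3*exp(-2*I*pi/3) + 2*exp(2*I*pi/3)) + (-3) + (2*exp(-2*I*pi/3) + 3*exp(2*I*pi/3)) + (2*exp(-I*pi/3) - exp(-2*I*pi/3))] = 0/6 = 0
  <chi_rho, chi_5> = (1/6)[1*(5)*conj(1) + 1*(-1 + 2*exp(-I*pi/3))*conj(exp(-I*pi/3)) + 1*(3 + 2*exp(-2*I*pi/3))*conj(exp(-2*I*pi/3)) + 1*(-3)*conj(-1) + 1*(3 + 2*exp(2*I*pi/3))*conj(exp(2*I*pi/3)) + 1*(-1 + 2*exp(I*pi/3))*conj(exp(I*pi/3))]
      = (1/6)[(5) + (2 - exp(I*pi/3)) + (2 + 3*exp(2*I*pi/3)) + (3) + (2 + 3*exp(-2*I*pi/3)) + (2 - exp(-I*pi/3))] = 12/6 = 2
(Exp terms are combined using exp(i*s)*conj(exp(i*t)) = exp(i*(s-t)), and sums of them are collapsed using the identity that for every m > 1 the m distinct m-th roots of unity sum to 0, e.g. 1 + exp(2*I*pi/3) + exp(-2*I*pi/3) = 0.)
Dimension check: dim(rho) = sum (mult * dim) = 1*1 + 0*1 + 0*1 + 2*1 + 0*1 + 2*1 = 5 = chi_rho(e) = 5.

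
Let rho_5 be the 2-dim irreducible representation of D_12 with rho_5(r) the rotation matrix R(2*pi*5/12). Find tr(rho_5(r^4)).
chi_{rho_5}(r^4) = 2*cos(2*pi*5*4/12) = -1

Working: rho_5(r^4) is rotation by angle 2*pi*5*4/12, whose trace is 2*cos(2*pi*5*4/12) = -1.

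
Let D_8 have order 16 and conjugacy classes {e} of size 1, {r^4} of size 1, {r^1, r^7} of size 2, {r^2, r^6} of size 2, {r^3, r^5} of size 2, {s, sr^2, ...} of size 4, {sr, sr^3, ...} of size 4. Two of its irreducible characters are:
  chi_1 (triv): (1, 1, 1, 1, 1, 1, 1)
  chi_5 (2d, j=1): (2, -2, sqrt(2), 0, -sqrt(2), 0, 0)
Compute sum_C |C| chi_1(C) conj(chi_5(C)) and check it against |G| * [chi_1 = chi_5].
Sum = 0; so <chi_1, chi_5> = 0 (distinct irreducibles are orthogonal).

Derivation: Compute term by term over conjugacy classes (|C| * chi_1(C) * conj(chi_5(C))):
  1*(1)*conj(2) + 1*(1)*conj(-2) + 2*(1)*conj(sqrt(2)) + 2*(1)*conj(0) + 2*(1)*conj(-sqrt(2)) + 4*(1)*conj(0) + 4*(1)*conj(0)
  = (2) + (-2) + (2*sqrt(2)) + (0) + (-2*sqrt(2)) + (0) + (0)
  = 0.
Dividing by |G| = 16 gives 0/16 = 0, matching the row-orthogonality relation <chi_1, chi_5> = [chi_1 = chi_5].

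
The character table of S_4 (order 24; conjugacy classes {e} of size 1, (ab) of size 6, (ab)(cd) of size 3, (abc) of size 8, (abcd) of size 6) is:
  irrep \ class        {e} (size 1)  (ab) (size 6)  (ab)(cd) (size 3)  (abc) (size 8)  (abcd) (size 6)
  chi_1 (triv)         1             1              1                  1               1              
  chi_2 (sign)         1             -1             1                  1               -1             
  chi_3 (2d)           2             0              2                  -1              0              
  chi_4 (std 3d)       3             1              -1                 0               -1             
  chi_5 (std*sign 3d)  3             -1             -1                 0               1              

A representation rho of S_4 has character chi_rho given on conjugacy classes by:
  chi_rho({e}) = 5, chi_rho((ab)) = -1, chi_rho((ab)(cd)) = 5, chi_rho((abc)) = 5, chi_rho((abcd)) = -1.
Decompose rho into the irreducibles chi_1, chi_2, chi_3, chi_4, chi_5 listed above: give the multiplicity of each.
Multiplicities: chi_1: 2, chi_2: 3, chi_3: 0, chi_4: 0, chi_5: 0.

Argument: Use <chi_rho, chi> = (1/|G|) sum_C |C| * chi_rho(C) * conj(chi(C)) with |G| = 24 for each irreducible chi in the table:
  <chi_rho, chi_1> = (1/24)[1*(5)*conj(1) + 6*(-1)*conj(1) + 3*(5)*conj(1) + 8*(5)*conj(1) + 6*(-1)*conj(1)]
      = (1/24)[(5) + (-6) + (15) + (40) + (-6)] = 48/24 = 2
  <chi_rho, chi_2> = (1/24)[1*(5)*conj(1) + 6*(-1)*conj(-1) + 3*(5)*conj(1) + 8*(5)*conj(1) + 6*(-1)*conj(-1)]
      = (1/24)[(5) + (6) + (15) + (40) + (6)] = 72/24 = 3
  <chi_rho, chi_3> = (1/24)[1*(5)*conj(2) + 6*(-1)*conj(0) + 3*(5)*conj(2) + 8*(5)*conj(-1) + 6*(-1)*conj(0)]
      = (1/24)[(10) + (0) + (30) + (-40) + (0)] = 0/24 = 0
  <chi_rho, chi_4> = (1/24)[1*(5)*conj(3) + 6*(-1)*conj(1) + 3*(5)*conj(-1) + 8*(5)*conj(0) + 6*(-1)*conj(-1)]
      = (1/24)[(15) + (-6) + (-15) + (0) + (6)] = 0/24 = 0
  <chi_rho, chi_5> = (1/24)[1*(5)*conj(3) + 6*(-1)*conj(-1) + 3*(5)*conj(-1) + 8*(5)*conj(0) + 6*(-1)*conj(1)]
      = (1/24)[(15) + (6) + (-15) + (0) + (-6)] = 0/24 = 0
Dimension check: dim(rho) = sum (mult * dim) = 2*1 + 3*1 + 0*2 + 0*3 + 0*3 = 5 = chi_rho(e) = 5.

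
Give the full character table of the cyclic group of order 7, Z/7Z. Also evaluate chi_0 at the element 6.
Character table of Z/7Z (irreps indexed chi_0,...,chi_6 with chi_k(m) = zeta_7^(k*m), zeta_7 = exp(2*pi*i/7)):
  irrep \ class  {0} (size 1)  {1} (size 1)    {2} (size 1)    {3} (size 1)    {4} (size 1)    {5} (size 1)    {6} (size 1)  
  chi_0          1             1               1               1               1               1               1             
  chi_1          1             exp(2*I*pi/7)   exp(4*I*pi/7)   exp(6*I*pi/7)   exp(-6*I*pi/7)  exp(-4*I*pi/7)  exp(-2*I*pi/7)
  chi_2          1             exp(4*I*pi/7)   exp(-6*I*pi/7)  exp(-2*I*pi/7)  exp(2*I*pi/7)   exp(6*I*pi/7)   exp(-4*I*pi/7)
  chi_3          1             exp(6*I*pi/7)   exp(-2*I*pi/7)  exp(4*I*pi/7)   exp(-4*I*pi/7)  exp(2*I*pi/7)   exp(-6*I*pi/7)
  chi_4          1             exp(-6*I*pi/7)  exp(2*I*pi/7)   exp(-4*I*pi/7)  exp(4*I*pi/7)   exp(-2*I*pi/7)  exp(6*I*pi/7) 
  chi_5          1             exp(-4*I*pi/7)  exp(6*I*pi/7)   exp(2*I*pi/7)   exp(-2*I*pi/7)  exp(-6*I*pi/7)  exp(4*I*pi/7) 
  chi_6          1             exp(-2*I*pi/7)  exp(-4*I*pi/7)  exp(-6*I*pi/7)  exp(6*I*pi/7)   exp(4*I*pi/7)   exp(2*I*pi/7) 

Spot check: chi_0(6) = zeta_7^(0*6) = zeta_7^0 = 1.

Proof sketch: Z/7Z is abelian, so all 7 irreducible complex representations are 1-dimensional. They are given by chi_k(m) = zeta_7^(k*m) for k = 0,...,6. Row orthogonality: sum_m chi_k(m) conj(chi_l(m)) = 7 * [k = l].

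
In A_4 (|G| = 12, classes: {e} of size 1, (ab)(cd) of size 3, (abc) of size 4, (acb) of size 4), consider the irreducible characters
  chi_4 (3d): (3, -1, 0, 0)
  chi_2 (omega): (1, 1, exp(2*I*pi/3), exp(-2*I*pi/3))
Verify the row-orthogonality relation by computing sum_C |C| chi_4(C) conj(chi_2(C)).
Sum = 0; so <chi_4, chi_2> = 0 (distinct irreducibles are orthogonal).

Proof sketch: Compute term by term over conjugacy classes (|C| * chi_4(C) * conj(chi_2(C))):
  1*(3)*conj(1) + 3*(-1)*conj(1) + 4*(0)*conj(exp(2*I*pi/3)) + 4*(0)*conj(exp(-2*I*pi/3))
  = (3) + (-3) + (0) + (0)
  = 0.
(Exp terms are combined using exp(i*s)*conj(exp(i*t)) = exp(i*(s-t)), and sums of them are collapsed using the identity that for every m > 1 the m distinct m-th roots of unity sum to 0, e.g. 1 + exp(2*I*pi/3) + exp(-2*I*pi/3) = 0.)
Dividing by |G| = 12 gives 0/12 = 0, matching the row-orthogonality relation <chi_4, chi_2> = [chi_4 = chi_2].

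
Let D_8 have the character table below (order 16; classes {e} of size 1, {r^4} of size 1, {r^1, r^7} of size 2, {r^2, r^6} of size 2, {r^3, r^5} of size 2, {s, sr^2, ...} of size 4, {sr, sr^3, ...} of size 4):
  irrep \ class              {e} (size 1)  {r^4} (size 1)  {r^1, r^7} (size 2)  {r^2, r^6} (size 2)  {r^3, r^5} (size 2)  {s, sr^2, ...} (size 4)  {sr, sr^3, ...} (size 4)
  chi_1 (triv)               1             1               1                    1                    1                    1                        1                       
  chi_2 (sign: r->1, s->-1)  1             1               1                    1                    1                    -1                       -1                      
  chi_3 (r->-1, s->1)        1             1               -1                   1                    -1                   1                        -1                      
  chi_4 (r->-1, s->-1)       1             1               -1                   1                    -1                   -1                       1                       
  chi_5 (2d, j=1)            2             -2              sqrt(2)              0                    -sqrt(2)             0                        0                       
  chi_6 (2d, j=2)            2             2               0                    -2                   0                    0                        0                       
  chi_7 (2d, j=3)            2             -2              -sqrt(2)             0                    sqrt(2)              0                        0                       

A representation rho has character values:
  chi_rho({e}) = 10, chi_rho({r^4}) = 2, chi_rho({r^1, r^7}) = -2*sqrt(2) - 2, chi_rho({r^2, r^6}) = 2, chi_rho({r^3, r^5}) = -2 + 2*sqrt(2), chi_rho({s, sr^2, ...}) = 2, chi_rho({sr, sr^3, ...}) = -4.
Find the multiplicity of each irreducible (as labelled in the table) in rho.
Multiplicities: chi_1: 0, chi_2: 1, chi_3: 3, chi_4: 0, chi_5: 0, chi_6: 1, chi_7: 2.

Justification: Use <chi_rho, chi> = (1/|G|) sum_C |C| * chi_rho(C) * conj(chi(C)) with |G| = 16 for each irreducible chi in the table:
  <chi_rho, chi_1> = (1/16)[1*(10)*conj(1) + 1*(2)*conj(1) + 2*(-2*sqrt(2) - 2)*conj(1) + 2*(2)*conj(1) + 2*(-2 + 2*sqrt(2))*conj(1) + 4*(2)*conj(1) + 4*(-4)*conj(1)]
      = (1/16)[(10) + (2) + (-4*sqrt(2) - 4) + (4) + (-4 + 4*sqrt(2)) + (8) + (-16)] = 0/16 = 0
  <chi_rho, chi_2> = (1/16)[1*(10)*conj(1) + 1*(2)*conj(1) + 2*(-2*sqrt(2) - 2)*conj(1) + 2*(2)*conj(1) + 2*(-2 + 2*sqrt(2))*conj(1) + 4*(2)*conj(-1) + 4*(-4)*conj(-1)]
      = (1/16)[(10) + (2) + (-4*sqrt(2) - 4) + (4) + (-4 + 4*sqrt(2)) + (-8) + (16)] = 16/16 = 1
  <chi_rho, chi_3> = (1/16)[1*(10)*conj(1) + 1*(2)*conj(1) + 2*(-2*sqrt(2) - 2)*conj(-1) + 2*(2)*conj(1) + 2*(-2 + 2*sqrt(2))*conj(-1) + 4*(2)*conj(1) + 4*(-4)*conj(-1)]
      = (1/16)[(10) + (2) + (4 + 4*sqrt(2)) + (4) + (4 - 4*sqrt(2)) + (8) + (16)] = 48/16 = 3
  <chi_rho, chi_4> = (1/16)[1*(10)*conj(1) + 1*(2)*conj(1) + 2*(-2*sqrt(2) - 2)*conj(-1) + 2*(2)*conj(1) + 2*(-2 + 2*sqrt(2))*conj(-1) + 4*(2)*conj(-1) + 4*(-4)*conj(1)]
      = (1/16)[(10) + (2) + (4 + 4*sqrt(2)) + (4) + (4 - 4*sqrt(2)) + (-8) + (-16)] = 0/16 = 0
  <chi_rho, chi_5> = (1/16)[1*(10)*conj(2) + 1*(2)*conj(-2) + 2*(-2*sqrt(2) - 2)*conj(sqrt(2)) + 2*(2)*conj(0) + 2*(-2 + 2*sqrt(2))*conj(-sqrt(2)) + 4*(2)*conj(0) + 4*(-4)*conj(0)]
      = (1/16)[(20) + (-4) + (-8 - 4*sqrt(2)) + (0) + (-8 + 4*sqrt(2)) + (0) + (0)] = 0/16 = 0
  <chi_rho, chi_6> = (1/16)[1*(10)*conj(2) + 1*(2)*conj(2) + 2*(-2*sqrt(2) - 2)*conj(0) + 2*(2)*conj(-2) + 2*(-2 + 2*sqrt(2))*conj(0) + 4*(2)*conj(0) + 4*(-4)*conj(0)]
      = (1/16)[(20) + (4) + (0) + (-8) + (0) + (0) + (0)] = 16/16 = 1
  <chi_rho, chi_7> = (1/16)[1*(10)*conj(2) + 1*(2)*conj(-2) + 2*(-2*sqrt(2) - 2)*conj(-sqrt(2)) + 2*(2)*conj(0) + 2*(-2 + 2*sqrt(2))*conj(sqrt(2)) + 4*(2)*conj(0) + 4*(-4)*conj(0)]
      = (1/16)[(20) + (-4) + (4*sqrt(2) + 8) + (0) + (8 - 4*sqrt(2)) + (0) + (0)] = 32/16 = 2
Dimension check: dim(rho) = sum (mult * dim) = 0*1 + 1*1 + 3*1 + 0*1 + 0*2 + 1*2 + 2*2 = 10 = chi_rho(e) = 10.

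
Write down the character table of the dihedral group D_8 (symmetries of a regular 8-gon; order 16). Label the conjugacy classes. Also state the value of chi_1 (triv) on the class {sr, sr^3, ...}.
Conjugacy classes: {e} of size 1, {r^4} of size 1, {r^1, r^7} of size 2, {r^2, r^6} of size 2, {r^3, r^5} of size 2, {s, sr^2, ...} of size 4, {sr, sr^3, ...} of size 4.
Character table:
  irrep \ class              {e} (size 1)  {r^4} (size 1)  {r^1, r^7} (size 2)  {r^2, r^6} (size 2)  {r^3, r^5} (size 2)  {s, sr^2, ...} (size 4)  {sr, sr^3, ...} (size 4)
  chi_1 (triv)               1             1               1                    1                    1                    1                        1                       
  chi_2 (sign: r->1, s->-1)  1             1               1                    1                    1                    -1                       -1                      
  chi_3 (r->-1, s->1)        1             1               -1                   1                    -1                   1                        -1                      
  chi_4 (r->-1, s->-1)       1             1               -1                   1                    -1                   -1                       1                       
  chi_5 (2d, j=1)            2             -2              sqrt(2)              0                    -sqrt(2)             0                        0                       
  chi_6 (2d, j=2)            2             2               0                    -2                   0                    0                        0                       
  chi_7 (2d, j=3)            2             -2              -sqrt(2)             0                    sqrt(2)              0                        0                       

Spot check: chi_1 (triv) on {sr, sr^3, ...} = 1.

Why: D_8 has order 2*8 = 16 with 7 conjugacy classes, hence 7 irreducibles. Sum of squared dims 1 + 1 + 1 + 1 + 4 + 4 + 4 = 16 = |G|. Linear characters come from the abelianisation; the 2-dimensional irreps have character r^k -> 2*cos(2*pi*j*k/8), reflections -> 0.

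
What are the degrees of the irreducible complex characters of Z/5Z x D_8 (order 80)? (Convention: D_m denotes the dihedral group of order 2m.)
Dimensions: 1, 1, 1, 1, 1, 1, 1, 1, 1, 1, 1, 1, 1, 1, 1, 1, 1, 1, 1, 1, 2, 2, 2, 2, 2, 2, 2, 2, 2, 2, 2, 2, 2, 2, 2

Explanation: There are 35 irreducibles (= number of conjugacy classes). Their dimensions d_i satisfy sum d_i^2 = |G| = 80: 1 + 1 + 1 + 1 + 1 + 1 + 1 + 1 + 1 + 1 + 1 + 1 + 1 + 1 + 1 + 1 + 1 + 1 + 1 + 1 + 4 + 4 + 4 + 4 + 4 + 4 + 4 + 4 + 4 + 4 + 4 + 4 + 4 + 4 + 4 = 80. (For the product with Z/5Z: each of the 5 1-dim characters of Z/5Z tensors with each irrep of D_8, giving 5 copies of each D_8-dimension.)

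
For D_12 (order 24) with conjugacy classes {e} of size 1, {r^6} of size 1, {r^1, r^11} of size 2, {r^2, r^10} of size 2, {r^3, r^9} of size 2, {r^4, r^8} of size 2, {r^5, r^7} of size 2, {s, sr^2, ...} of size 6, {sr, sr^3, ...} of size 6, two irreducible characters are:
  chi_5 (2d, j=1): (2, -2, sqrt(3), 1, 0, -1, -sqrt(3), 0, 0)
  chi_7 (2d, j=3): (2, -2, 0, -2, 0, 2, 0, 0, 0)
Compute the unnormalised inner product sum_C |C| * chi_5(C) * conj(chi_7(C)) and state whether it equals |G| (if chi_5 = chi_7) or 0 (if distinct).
Sum = 0; so <chi_5, chi_7> = 0 (distinct irreducibles are orthogonal).

Details: Compute term by term over conjugacy classes (|C| * chi_5(C) * conj(chi_7(C))):
  1*(2)*conj(2) + 1*(-2)*conj(-2) + 2*(sqrt(3))*conj(0) + 2*(1)*conj(-2) + 2*(0)*conj(0) + 2*(-1)*conj(2) + 2*(-sqrt(3))*conj(0) + 6*(0)*conj(0) + 6*(0)*conj(0)
  = (4) + (4) + (0) + (-4) + (0) + (-4) + (0) + (0) + (0)
  = 0.
Dividing by |G| = 24 gives 0/24 = 0, matching the row-orthogonality relation <chi_5, chi_7> = [chi_5 = chi_7].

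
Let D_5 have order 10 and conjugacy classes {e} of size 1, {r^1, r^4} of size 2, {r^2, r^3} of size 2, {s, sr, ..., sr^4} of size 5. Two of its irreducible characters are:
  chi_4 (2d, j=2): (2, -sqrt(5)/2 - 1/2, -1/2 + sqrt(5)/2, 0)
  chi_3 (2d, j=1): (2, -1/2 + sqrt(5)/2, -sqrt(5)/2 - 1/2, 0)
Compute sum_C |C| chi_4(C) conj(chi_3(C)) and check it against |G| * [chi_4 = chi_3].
Sum = 0; so <chi_4, chi_3> = 0 (distinct irreducibles are orthogonal).

Compute term by term over conjugacy classes (|C| * chi_4(C) * conj(chi_3(C))):
  1*(2)*conj(2) + 2*(-sqrt(5)/2 - 1/2)*conj(-1/2 + sqrt(5)/2) + 2*(-1/2 + sqrt(5)/2)*conj(-sqrt(5)/2 - 1/2) + 5*(0)*conj(0)
  = (4) + (-2) + (-2) + (0)
  = 0.
Dividing by |G| = 10 gives 0/10 = 0, matching the row-orthogonality relation <chi_4, chi_3> = [chi_4 = chi_3].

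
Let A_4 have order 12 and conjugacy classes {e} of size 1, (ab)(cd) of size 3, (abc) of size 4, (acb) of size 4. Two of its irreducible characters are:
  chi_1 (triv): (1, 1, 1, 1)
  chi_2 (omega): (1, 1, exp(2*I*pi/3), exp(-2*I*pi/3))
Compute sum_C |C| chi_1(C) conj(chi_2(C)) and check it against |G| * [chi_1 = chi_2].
Sum = 0; so <chi_1, chi_2> = 0 (distinct irreducibles are orthogonal).

Proof sketch: Compute term by term over conjugacy classes (|C| * chi_1(C) * conj(chi_2(C))):
  1*(1)*conj(1) + 3*(1)*conj(1) + 4*(1)*conj(exp(2*I*pi/3)) + 4*(1)*conj(exp(-2*I*pi/3))
  = (1) + (3) + (4*exp(-2*I*pi/3)) + (4*exp(2*I*pi/3))
  = 0.
(Exp terms are combined using exp(i*s)*conj(exp(i*t)) = exp(i*(s-t)), and sums of them are collapsed using the identity that for every m > 1 the m distinct m-th roots of unity sum to 0, e.g. 1 + exp(2*I*pi/3) + exp(-2*I*pi/3) = 0.)
Dividing by |G| = 12 gives 0/12 = 0, matching the row-orthogonality relation <chi_1, chi_2> = [chi_1 = chi_2].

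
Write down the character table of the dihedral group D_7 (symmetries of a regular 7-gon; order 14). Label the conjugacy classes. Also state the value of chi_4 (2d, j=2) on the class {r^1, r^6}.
Conjugacy classes: {e} of size 1, {r^1, r^6} of size 2, {r^2, r^5} of size 2, {r^3, r^4} of size 2, {s, sr, ..., sr^6} of size 7.
Character table:
  irrep \ class              {e} (size 1)  {r^1, r^6} (size 2)  {r^2, r^5} (size 2)  {r^3, r^4} (size 2)  {s, sr, ..., sr^6} (size 7)
  chi_1 (triv)               1             1                    1                    1                    1                          
  chi_2 (sign: r->1, s->-1)  1             1                    1                    1                    -1                         
  chi_3 (2d, j=1)            2             2*cos(2*pi/7)        -2*cos(3*pi/7)       -2*cos(pi/7)         0                          
  chi_4 (2d, j=2)            2             -2*cos(3*pi/7)       -2*cos(pi/7)         2*cos(2*pi/7)        0                          
  chi_5 (2d, j=3)            2             -2*cos(pi/7)         2*cos(2*pi/7)        -2*cos(3*pi/7)       0                          

Spot check: chi_4 (2d, j=2) on {r^1, r^6} = -2*cos(3*pi/7).

Working: D_7 has order 2*7 = 14 with 5 conjugacy classes, hence 5 irreducibles. Sum of squared dims 1 + 1 + 4 + 4 + 4 = 14 = |G|. Linear characters come from the abelianisation; the 2-dimensional irreps have character r^k -> 2*cos(2*pi*j*k/7), reflections -> 0.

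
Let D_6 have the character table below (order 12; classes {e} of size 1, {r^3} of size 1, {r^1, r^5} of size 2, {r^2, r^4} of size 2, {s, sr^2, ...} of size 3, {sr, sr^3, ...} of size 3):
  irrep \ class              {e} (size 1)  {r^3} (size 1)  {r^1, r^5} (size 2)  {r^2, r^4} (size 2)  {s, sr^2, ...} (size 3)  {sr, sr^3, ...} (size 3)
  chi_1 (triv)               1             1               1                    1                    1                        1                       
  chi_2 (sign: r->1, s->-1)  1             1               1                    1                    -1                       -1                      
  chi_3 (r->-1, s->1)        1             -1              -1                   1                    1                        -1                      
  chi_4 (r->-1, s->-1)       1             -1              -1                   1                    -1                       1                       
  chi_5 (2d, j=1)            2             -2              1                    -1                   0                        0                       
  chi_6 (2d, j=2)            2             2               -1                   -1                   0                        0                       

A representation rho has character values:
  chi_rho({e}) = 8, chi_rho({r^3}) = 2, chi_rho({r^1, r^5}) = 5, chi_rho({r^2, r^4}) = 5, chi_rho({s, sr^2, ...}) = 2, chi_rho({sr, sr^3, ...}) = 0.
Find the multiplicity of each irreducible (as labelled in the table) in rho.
Multiplicities: chi_1: 3, chi_2: 2, chi_3: 1, chi_4: 0, chi_5: 1, chi_6: 0.

Working: Use <chi_rho, chi> = (1/|G|) sum_C |C| * chi_rho(C) * conj(chi(C)) with |G| = 12 for each irreducible chi in the table:
  <chi_rho, chi_1> = (1/12)[1*(8)*conj(1) + 1*(2)*conj(1) + 2*(5)*conj(1) + 2*(5)*conj(1) + 3*(2)*conj(1) + 3*(0)*conj(1)]
      = (1/12)[(8) + (2) + (10) + (10) + (6) + (0)] = 36/12 = 3
  <chi_rho, chi_2> = (1/12)[1*(8)*conj(1) + 1*(2)*conj(1) + 2*(5)*conj(1) + 2*(5)*conj(1) + 3*(2)*conj(-1) + 3*(0)*conj(-1)]
      = (1/12)[(8) + (2) + (10) + (10) + (-6) + (0)] = 24/12 = 2
  <chi_rho, chi_3> = (1/12)[1*(8)*conj(1) + 1*(2)*conj(-1) + 2*(5)*conj(-1) + 2*(5)*conj(1) + 3*(2)*conj(1) + 3*(0)*conj(-1)]
      = (1/12)[(8) + (-2) + (-10) + (10) + (6) + (0)] = 12/12 = 1
  <chi_rho, chi_4> = (1/12)[1*(8)*conj(1) + 1*(2)*conj(-1) + 2*(5)*conj(-1) + 2*(5)*conj(1) + 3*(2)*conj(-1) + 3*(0)*conj(1)]
      = (1/12)[(8) + (-2) + (-10) + (10) + (-6) + (0)] = 0/12 = 0
  <chi_rho, chi_5> = (1/12)[1*(8)*conj(2) + 1*(2)*conj(-2) + 2*(5)*conj(1) + 2*(5)*conj(-1) + 3*(2)*conj(0) + 3*(0)*conj(0)]
      = (1/12)[(16) + (-4) + (10) + (-10) + (0) + (0)] = 12/12 = 1
  <chi_rho, chi_6> = (1/12)[1*(8)*conj(2) + 1*(2)*conj(2) + 2*(5)*conj(-1) + 2*(5)*conj(-1) + 3*(2)*conj(0) + 3*(0)*conj(0)]
      = (1/12)[(16) + (4) + (-10) + (-10) + (0) + (0)] = 0/12 = 0
Dimension check: dim(rho) = sum (mult * dim) = 3*1 + 2*1 + 1*1 + 0*1 + 1*2 + 0*2 = 8 = chi_rho(e) = 8.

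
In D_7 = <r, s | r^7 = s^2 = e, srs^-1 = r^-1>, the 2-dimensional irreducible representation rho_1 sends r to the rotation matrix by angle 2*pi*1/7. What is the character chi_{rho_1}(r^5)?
chi_{rho_1}(r^5) = 2*cos(2*pi*1*5/7) = -2*cos(3*pi/7)

Why: rho_1(r^5) is rotation by angle 2*pi*1*5/7, whose trace is 2*cos(2*pi*1*5/7) = -2*cos(3*pi/7).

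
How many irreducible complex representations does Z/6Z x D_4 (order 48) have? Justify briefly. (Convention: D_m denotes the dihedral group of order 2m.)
30

Proof sketch: The number of irreducible complex representations of a finite group equals its number of conjugacy classes. For a direct product, #classes(G x H) = #classes(G) * #classes(H). Z/6Z has 6 classes (abelian), D_4 has 5 classes, so 6 * 5 = 30, so Z/6Z x D_4 (order 48) has exactly 30 irreducible complex representations.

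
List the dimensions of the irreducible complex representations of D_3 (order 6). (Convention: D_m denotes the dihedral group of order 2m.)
Dimensions: 1, 1, 2

Argument: There are 3 irreducibles (= number of conjugacy classes). Their dimensions d_i satisfy sum d_i^2 = |G| = 6: 1 + 1 + 4 = 6.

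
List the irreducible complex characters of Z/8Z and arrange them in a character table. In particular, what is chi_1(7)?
Character table of Z/8Z (irreps indexed chi_0,...,chi_7 with chi_k(m) = zeta_8^(k*m), zeta_8 = exp(2*pi*i/8)):
  irrep \ class  {0} (size 1)  {1} (size 1)    {2} (size 1)  {3} (size 1)    {4} (size 1)  {5} (size 1)    {6} (size 1)  {7} (size 1)  
  chi_0          1             1               1             1               1             1               1             1             
  chi_1          1             exp(I*pi/4)     I             exp(3*I*pi/4)   -1            exp(-3*I*pi/4)  -I            exp(-I*pi/4)  
  chi_2          1             I               -1            -I              1             I               -1            -I            
  chi_3          1             exp(3*I*pi/4)   -I            exp(I*pi/4)     -1            exp(-I*pi/4)    I             exp(-3*I*pi/4)
  chi_4          1             -1              1             -1              1             -1              1             -1            
  chi_5          1             exp(-3*I*pi/4)  I             exp(-I*pi/4)    -1            exp(I*pi/4)     -I            exp(3*I*pi/4) 
  chi_6          1             -I              -1            I               1             -I              -1            I             
  chi_7          1             exp(-I*pi/4)    -I            exp(-3*I*pi/4)  -1            exp(3*I*pi/4)   I             exp(I*pi/4)   

Spot check: chi_1(7) = zeta_8^(1*7) = zeta_8^7 = exp(-I*pi/4).

Proof sketch: Z/8Z is abelian, so all 8 irreducible complex representations are 1-dimensional. They are given by chi_k(m) = zeta_8^(k*m) for k = 0,...,7. Row orthogonality: sum_m chi_k(m) conj(chi_l(m)) = 8 * [k = l].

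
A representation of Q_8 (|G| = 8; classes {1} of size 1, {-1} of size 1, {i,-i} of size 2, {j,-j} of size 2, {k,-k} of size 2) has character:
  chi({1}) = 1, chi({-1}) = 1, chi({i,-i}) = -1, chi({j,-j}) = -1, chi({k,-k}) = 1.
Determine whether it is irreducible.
Irreducible: <chi, chi> = 1.

Proof sketch: <chi, chi> = (1/|G|) sum_C |C| * |chi(C)|^2 = (1/8)[1*|1|^2 + 1*|1|^2 + 2*|-1|^2 + 2*|-1|^2 + 2*|1|^2]
  = (1/8)[(1) + (1) + (2) + (2) + (2)] = 8/8 = 1.
A character is irreducible iff <chi, chi> = 1, so this representation is irreducible.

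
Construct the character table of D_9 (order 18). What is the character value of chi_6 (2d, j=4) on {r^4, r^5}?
Conjugacy classes: {e} of size 1, {r^1, r^8} of size 2, {r^2, r^7} of size 2, {r^3, r^6} of size 2, {r^4, r^5} of size 2, {s, sr, ..., sr^8} of size 9.
Character table:
  irrep \ class              {e} (size 1)  {r^1, r^8} (size 2)  {r^2, r^7} (size 2)  {r^3, r^6} (size 2)  {r^4, r^5} (size 2)  {s, sr, ..., sr^8} (size 9)
  chi_1 (triv)               1             1                    1                    1                    1                    1                          
  chi_2 (sign: r->1, s->-1)  1             1                    1                    1                    1                    -1                         
  chi_3 (2d, j=1)            2             2*cos(2*pi/9)        2*cos(4*pi/9)        -1                   -2*cos(pi/9)         0                          
  chi_4 (2d, j=2)            2             2*cos(4*pi/9)        -2*cos(pi/9)         -1                   2*cos(2*pi/9)        0                          
  chi_5 (2d, j=3)            2             -1                   -1                   2                    -1                   0                          
  chi_6 (2d, j=4)            2             -2*cos(pi/9)         2*cos(2*pi/9)        -1                   2*cos(4*pi/9)        0                          

Spot check: chi_6 (2d, j=4) on {r^4, r^5} = 2*cos(4*pi/9).

Why: D_9 has order 2*9 = 18 with 6 conjugacy classes, hence 6 irreducibles. Sum of squared dims 1 + 1 + 4 + 4 + 4 + 4 = 18 = |G|. Linear characters come from the abelianisation; the 2-dimensional irreps have character r^k -> 2*cos(2*pi*j*k/9), reflections -> 0.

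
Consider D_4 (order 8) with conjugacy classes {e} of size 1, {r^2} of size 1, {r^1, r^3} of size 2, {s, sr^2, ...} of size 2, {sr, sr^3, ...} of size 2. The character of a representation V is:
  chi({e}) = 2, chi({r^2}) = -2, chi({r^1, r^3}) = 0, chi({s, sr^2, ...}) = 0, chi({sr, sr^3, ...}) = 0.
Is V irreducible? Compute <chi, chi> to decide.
Irreducible: <chi, chi> = 1.

Derivation: <chi, chi> = (1/|G|) sum_C |C| * |chi(C)|^2 = (1/8)[1*|2|^2 + 1*|-2|^2 + 2*|0|^2 + 2*|0|^2 + 2*|0|^2]
  = (1/8)[(4) + (4) + (0) + (0) + (0)] = 8/8 = 1.
A character is irreducible iff <chi, chi> = 1, so this representation is irreducible.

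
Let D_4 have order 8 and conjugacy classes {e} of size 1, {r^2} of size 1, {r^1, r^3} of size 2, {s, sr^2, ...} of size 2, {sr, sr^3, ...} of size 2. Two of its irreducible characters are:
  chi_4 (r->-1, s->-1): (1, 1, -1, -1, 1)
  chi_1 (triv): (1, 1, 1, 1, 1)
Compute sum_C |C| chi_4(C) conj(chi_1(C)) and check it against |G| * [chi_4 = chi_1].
Sum = 0; so <chi_4, chi_1> = 0 (distinct irreducibles are orthogonal).

Argument: Compute term by term over conjugacy classes (|C| * chi_4(C) * conj(chi_1(C))):
  1*(1)*conj(1) + 1*(1)*conj(1) + 2*(-1)*conj(1) + 2*(-1)*conj(1) + 2*(1)*conj(1)
  = (1) + (1) + (-2) + (-2) + (2)
  = 0.
Dividing by |G| = 8 gives 0/8 = 0, matching the row-orthogonality relation <chi_4, chi_1> = [chi_4 = chi_1].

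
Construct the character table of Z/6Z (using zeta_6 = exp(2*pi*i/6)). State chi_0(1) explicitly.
Character table of Z/6Z (irreps indexed chi_0,...,chi_5 with chi_k(m) = zeta_6^(k*m), zeta_6 = exp(2*pi*i/6)):
  irrep \ class  {0} (size 1)  {1} (size 1)    {2} (size 1)    {3} (size 1)  {4} (size 1)    {5} (size 1)  
  chi_0          1             1               1               1             1               1             
  chi_1          1             exp(I*pi/3)     exp(2*I*pi/3)   -1            exp(-2*I*pi/3)  exp(-I*pi/3)  
  chi_2          1             exp(2*I*pi/3)   exp(-2*I*pi/3)  1             exp(2*I*pi/3)   exp(-2*I*pi/3)
  chi_3          1             -1              1               -1            1               -1            
  chi_4          1             exp(-2*I*pi/3)  exp(2*I*pi/3)   1             exp(-2*I*pi/3)  exp(2*I*pi/3) 
  chi_5          1             exp(-I*pi/3)    exp(-2*I*pi/3)  -1            exp(2*I*pi/3)   exp(I*pi/3)   

Spot check: chi_0(1) = zeta_6^(0*1) = zeta_6^0 = 1.

Details: Z/6Z is abelian, so all 6 irreducible complex representations are 1-dimensional. They are given by chi_k(m) = zeta_6^(k*m) for k = 0,...,5. Row orthogonality: sum_m chi_k(m) conj(chi_l(m)) = 6 * [k = l].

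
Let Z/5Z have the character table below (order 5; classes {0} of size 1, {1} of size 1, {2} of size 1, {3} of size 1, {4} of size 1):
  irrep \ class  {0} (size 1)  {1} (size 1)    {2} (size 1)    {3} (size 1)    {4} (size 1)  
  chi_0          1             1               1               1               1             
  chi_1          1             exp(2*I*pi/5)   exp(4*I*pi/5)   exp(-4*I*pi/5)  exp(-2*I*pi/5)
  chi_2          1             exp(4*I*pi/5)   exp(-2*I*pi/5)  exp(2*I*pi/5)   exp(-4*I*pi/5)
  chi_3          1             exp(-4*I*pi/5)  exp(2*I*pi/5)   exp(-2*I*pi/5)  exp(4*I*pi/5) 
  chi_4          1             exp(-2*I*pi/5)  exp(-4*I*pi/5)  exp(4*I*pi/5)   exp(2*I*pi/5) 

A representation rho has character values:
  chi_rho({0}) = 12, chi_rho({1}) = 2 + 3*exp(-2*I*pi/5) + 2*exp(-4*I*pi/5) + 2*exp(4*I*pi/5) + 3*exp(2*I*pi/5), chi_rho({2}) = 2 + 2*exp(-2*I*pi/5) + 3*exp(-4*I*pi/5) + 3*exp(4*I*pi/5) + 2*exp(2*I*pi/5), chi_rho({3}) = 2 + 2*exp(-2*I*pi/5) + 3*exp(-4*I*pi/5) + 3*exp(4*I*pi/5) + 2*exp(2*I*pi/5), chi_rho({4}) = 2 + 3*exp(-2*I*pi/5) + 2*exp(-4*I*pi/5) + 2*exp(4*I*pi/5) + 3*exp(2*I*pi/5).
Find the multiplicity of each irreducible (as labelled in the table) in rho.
Multiplicities: chi_0: 2, chi_1: 3, chi_2: 2, chi_3: 2, chi_4: 3.

Working: Use <chi_rho, chi> = (1/|G|) sum_C |C| * chi_rho(C) * conj(chi(C)) with |G| = 5 for each irreducible chi in the table:
  <chi_rho, chi_0> = (1/5)[1*(12)*conj(1) + 1*(2 + 3*exp(-2*I*pi/5) + 2*exp(-4*I*pi/5) + 2*exp(4*I*pi/5) + 3*exp(2*I*pi/5))*conj(1) + 1*(2 + 2*exp(-2*I*pi/5) + 3*exp(-4*I*pi/5) + 3*exp(4*I*pi/5) + 2*exp(2*I*pi/5))*conj(1) + 1*(2 + 2*exp(-2*I*pi/5) + 3*exp(-4*I*pi/5) + 3*exp(4*I*pi/5) + 2*exp(2*I*pi/5))*conj(1) + 1*(2 + 3*exp(-2*I*pi/5) + 2*exp(-4*I*pi/5) + 2*exp(4*I*pi/5) + 3*exp(2*I*pi/5))*conj(1)]
      = (1/5)[(12) + (2 + 3*exp(-2*I*pi/5) + 2*exp(-4*I*pi/5) + 2*exp(4*I*pi/5) + 3*exp(2*I*pi/5)) + (2 + 2*exp(-2*I*pi/5) + 3*exp(-4*I*pi/5) + 3*exp(4*I*pi/5) + 2*exp(2*I*pi/5)) + (2 + 2*exp(-2*I*pi/5) + 3*exp(-4*I*pi/5) + 3*exp(4*I*pi/5) + 2*exp(2*I*pi/5)) + (2 + 3*exp(-2*I*pi/5) + 2*exp(-4*I*pi/5) + 2*exp(4*I*pi/5) + 3*exp(2*I*pi/5))] = 10/5 = 2
  <chi_rho, chi_1> = (1/5)[1*(12)*conj(1) + 1*(2 + 3*exp(-2*I*pi/5) + 2*exp(-4*I*pi/5) + 2*exp(4*I*pi/5) + 3*exp(2*I*pi/5))*conj(exp(2*I*pi/5)) + 1*(2 + 2*exp(-2*I*pi/5) + 3*exp(-4*I*pi/5) + 3*exp(4*I*pi/5) + 2*exp(2*I*pi/5))*conj(exp(4*I*pi/5)) + 1*(2 + 2*exp(-2*I*pi/5) + 3*exp(-4*I*pi/5) + 3*exp(4*I*pi/5) + 2*exp(2*I*pi/5))*conj(exp(-4*I*pi/5)) + 1*(2 + 3*exp(-2*I*pi/5) + 2*exp(-4*I*pi/5) + 2*exp(4*I*pi/5) + 3*exp(2*I*pi/5))*conj(exp(-2*I*pi/5))]
      = (1/5)[(12) + (3 + 2*exp(-2*I*pi/5) + 3*exp(-4*I*pi/5) + 2*exp(4*I*pi/5) + 2*exp(2*I*pi/5)) + (3 + 2*exp(-2*I*pi/5) + 2*exp(-4*I*pi/5) + 2*exp(4*I*pi/5) + 3*exp(2*I*pi/5)) + (3 + 3*exp(-2*I*pi/5) + 2*exp(-4*I*pi/5) + 2*exp(4*I*pi/5) + 2*exp(2*I*pi/5)) + (3 + 2*exp(-2*I*pi/5) + 2*exp(-4*I*pi/5) + 3*exp(4*I*pi/5) + 2*exp(2*I*pi/5))] = 15/5 = 3
  <chi_rho, chi_2> = (1/5)[1*(12)*conj(1) + 1*(2 + 3*exp(-2*I*pi/5) + 2*exp(-4*I*pi/5) + 2*exp(4*I*pi/5) + 3*exp(2*I*pi/5))*conj(exp(4*I*pi/5)) + 1*(2 + 2*exp(-2*I*pi/5) + 3*exp(-4*I*pi/5) + 3*exp(4*I*pi/5) + 2*exp(2*I*pi/5))*conj(exp(-2*I*pi/5)) + 1*(2 + 2*exp(-2*I*pi/5) + 3*exp(-4*I*pi/5) + 3*exp(4*I*pi/5) + 2*exp(2*I*pi/5))*conj(exp(2*I*pi/5)) + 1*(2 + 3*exp(-2*I*pi/5) + 2*exp(-4*I*pi/5) + 2*exp(4*I*pi/5) + 3*exp(2*I*pi/5))*conj(exp(-4*I*pi/5))]
      = (1/5)[(12) + (2 + 3*exp(-2*I*pi/5) + 2*exp(-4*I*pi/5) + 3*exp(4*I*pi/5) + 2*exp(2*I*pi/5)) + (2 + 3*exp(-2*I*pi/5) + 3*exp(-4*I*pi/5) + 2*exp(4*I*pi/5) + 2*exp(2*I*pi/5)) + (2 + 2*exp(-2*I*pi/5) + 2*exp(-4*I*pi/5) + 3*exp(4*I*pi/5) + 3*exp(2*I*pi/5)) + (2 + 2*exp(-2*I*pi/5) + 3*exp(-4*I*pi/5) + 2*exp(4*I*pi/5) + 3*exp(2*I*pi/5))] = 10/5 = 2
  <chi_rho, chi_3> = (1/5)[1*(12)*conj(1) + 1*(2 + 3*exp(-2*I*pi/5) + 2*exp(-4*I*pi/5) + 2*exp(4*I*pi/5) + 3*exp(2*I*pi/5))*conj(exp(-4*I*pi/5)) + 1*(2 + 2*exp(-2*I*pi/5) + 3*exp(-4*I*pi/5) + 3*exp(4*I*pi/5) + 2*exp(2*I*pi/5))*conj(exp(2*I*pi/5)) + 1*(2 + 2*exp(-2*I*pi/5) + 3*exp(-4*I*pi/5) + 3*exp(4*I*pi/5) + 2*exp(2*I*pi/5))*conj(exp(-2*I*pi/5)) + 1*(2 + 3*exp(-2*I*pi/5) + 2*exp(-4*I*pi/5) + 2*exp(4*I*pi/5) + 3*exp(2*I*pi/5))*conj(exp(4*I*pi/5))]
      = (1/5)[(12) + (2 + 2*exp(-2*I*pi/5) + 3*exp(-4*I*pi/5) + 2*exp(4*I*pi/5) + 3*exp(2*I*pi/5)) + (2 + 2*exp(-2*I*pi/5) + 2*exp(-4*I*pi/5) + 3*exp(4*I*pi/5) + 3*exp(2*I*pi/5)) + (2 + 3*exp(-2*I*pi/5) + 3*exp(-4*I*pi/5) + 2*exp(4*I*pi/5) + 2*exp(2*I*pi/5)) + (2 + 3*exp(-2*I*pi/5) + 2*exp(-4*I*pi/5) + 3*exp(4*I*pi/5) + 2*exp(2*I*pi/5))] = 10/5 = 2
  <chi_rho, chi_4> = (1/5)[1*(12)*conj(1) + 1*(2 + 3*exp(-2*I*pi/5) + 2*exp(-4*I*pi/5) + 2*exp(4*I*pi/5) + 3*exp(2*I*pi/5))*conj(exp(-2*I*pi/5)) + 1*(2 + 2*exp(-2*I*pi/5) + 3*exp(-4*I*pi/5) + 3*exp(4*I*pi/5) + 2*exp(2*I*pi/5))*conj(exp(-4*I*pi/5)) + 1*(2 + 2*exp(-2*I*pi/5) + 3*exp(-4*I*pi/5) + 3*exp(4*I*pi/5) + 2*exp(2*I*pi/5))*conj(exp(4*I*pi/5)) + 1*(2 + 3*exp(-2*I*pi/5) + 2*exp(-4*I*pi/5) + 2*exp(4*I*pi/5) + 3*exp(2*I*pi/5))*conj(exp(2*I*pi/5))]
      = (1/5)[(12) + (3 + 2*exp(-2*I*pi/5) + 2*exp(-4*I*pi/5) + 3*exp(4*I*pi/5) + 2*exp(2*I*pi/5)) + (3 + 3*exp(-2*I*pi/5) + 2*exp(-4*I*pi/5) + 2*exp(4*I*pi/5) + 2*exp(2*I*pi/5)) + (3 + 2*exp(-2*I*pi/5) + 2*exp(-4*I*pi/5) + 2*exp(4*I*pi/5) + 3*exp(2*I*pi/5)) + (3 + 2*exp(-2*I*pi/5) + 3*exp(-4*I*pi/5) + 2*exp(4*I*pi/5) + 2*exp(2*I*pi/5))] = 15/5 = 3
(Exp terms are combined using exp(i*s)*conj(exp(i*t)) = exp(i*(s-t)), and sums of them are collapsed using the identity that for every m > 1 the m distinct m-th roots of unity sum to 0, e.g. 1 + exp(2*I*pi/3) + exp(-2*I*pi/3) = 0.)
Dimension check: dim(rho) = sum (mult * dim) = 2*1 + 3*1 + 2*1 + 2*1 + 3*1 = 12 = chi_rho(e) = 12.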